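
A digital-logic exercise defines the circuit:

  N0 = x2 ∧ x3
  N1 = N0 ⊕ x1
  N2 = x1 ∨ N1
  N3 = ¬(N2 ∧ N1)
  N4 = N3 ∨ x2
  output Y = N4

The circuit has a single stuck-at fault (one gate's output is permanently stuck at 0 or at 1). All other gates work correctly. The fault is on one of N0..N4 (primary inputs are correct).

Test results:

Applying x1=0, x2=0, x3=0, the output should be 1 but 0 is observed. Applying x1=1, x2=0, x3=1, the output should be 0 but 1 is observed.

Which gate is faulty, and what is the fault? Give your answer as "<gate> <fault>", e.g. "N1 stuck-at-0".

N0 stuck-at-1

Fault-free values for test 1 (x1=0, x2=0, x3=0): N0=0, N1=0, N2=0, N3=1, N4=1, giving Y=1. Observed 0.
Test 1: faults giving observed 0 are {N0 stuck-at-1, N1 stuck-at-1, N3 stuck-at-0, N4 stuck-at-0}.
Test 2 (x1=1, x2=0, x3=1): fault-free N0=0, N1=1, N2=1, N3=0, N4=0 → 0; observed 1. Eliminates N1 stuck-at-1, N3 stuck-at-0, N4 stuck-at-0.
Only N0 stuck-at-1 is consistent with every test.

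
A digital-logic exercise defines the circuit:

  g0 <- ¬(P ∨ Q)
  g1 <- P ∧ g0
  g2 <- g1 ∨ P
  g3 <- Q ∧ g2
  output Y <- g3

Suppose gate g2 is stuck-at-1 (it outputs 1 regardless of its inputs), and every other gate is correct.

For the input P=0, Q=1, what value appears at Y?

1

Propagate with g2 forced: g0=0, g1=0, g2=1 [stuck-at-1], g3=1.
So Y = 1. (Without the fault it would be 0.)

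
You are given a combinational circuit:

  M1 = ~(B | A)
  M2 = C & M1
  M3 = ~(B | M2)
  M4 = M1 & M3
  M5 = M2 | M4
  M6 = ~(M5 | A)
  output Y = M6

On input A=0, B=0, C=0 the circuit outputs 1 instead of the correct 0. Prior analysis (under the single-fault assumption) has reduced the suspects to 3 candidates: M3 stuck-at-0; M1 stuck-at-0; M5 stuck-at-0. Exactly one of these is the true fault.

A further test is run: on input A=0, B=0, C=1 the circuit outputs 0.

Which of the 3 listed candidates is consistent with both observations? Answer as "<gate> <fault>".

Evaluate each candidate on input A=0, B=0, C=1:
  M3 stuck-at-0: M1=1, M2=1, M3=0 [stuck-at-0], M4=0, M5=1, M6=0 → 0 — matches
  M1 stuck-at-0: M1=0 [stuck-at-0], M2=0, M3=1, M4=0, M5=0, M6=1 → 1 — eliminated
  M5 stuck-at-0: M1=1, M2=1, M3=0, M4=0, M5=0 [stuck-at-0], M6=1 → 1 — eliminated
Only M3 stuck-at-0 reproduces the observed 0.

M3 stuck-at-0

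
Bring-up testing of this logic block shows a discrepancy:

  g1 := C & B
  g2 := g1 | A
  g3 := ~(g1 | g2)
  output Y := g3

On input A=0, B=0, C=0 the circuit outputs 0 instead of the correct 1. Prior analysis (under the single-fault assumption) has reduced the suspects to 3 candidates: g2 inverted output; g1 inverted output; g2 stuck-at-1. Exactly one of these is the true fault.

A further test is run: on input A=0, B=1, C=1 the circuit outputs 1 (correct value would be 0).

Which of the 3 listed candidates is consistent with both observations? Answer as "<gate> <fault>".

Evaluate each candidate on input A=0, B=1, C=1:
  g2 inverted output: g1=1, g2=0 [inverted output], g3=0 → 0 — eliminated
  g1 inverted output: g1=0 [inverted output], g2=0, g3=1 → 1 — matches
  g2 stuck-at-1: g1=1, g2=1 [stuck-at-1], g3=0 → 0 — eliminated
Only g1 inverted output reproduces the observed 1.

g1 inverted output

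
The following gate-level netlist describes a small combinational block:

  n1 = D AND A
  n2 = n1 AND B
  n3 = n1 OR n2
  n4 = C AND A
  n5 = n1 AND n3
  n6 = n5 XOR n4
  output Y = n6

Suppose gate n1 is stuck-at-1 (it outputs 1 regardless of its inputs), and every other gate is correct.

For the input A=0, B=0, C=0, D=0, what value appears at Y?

1

Propagate with n1 forced: n1=1 [stuck-at-1], n2=0, n3=1, n4=0, n5=1, n6=1.
So Y = 1. (Without the fault it would be 0.)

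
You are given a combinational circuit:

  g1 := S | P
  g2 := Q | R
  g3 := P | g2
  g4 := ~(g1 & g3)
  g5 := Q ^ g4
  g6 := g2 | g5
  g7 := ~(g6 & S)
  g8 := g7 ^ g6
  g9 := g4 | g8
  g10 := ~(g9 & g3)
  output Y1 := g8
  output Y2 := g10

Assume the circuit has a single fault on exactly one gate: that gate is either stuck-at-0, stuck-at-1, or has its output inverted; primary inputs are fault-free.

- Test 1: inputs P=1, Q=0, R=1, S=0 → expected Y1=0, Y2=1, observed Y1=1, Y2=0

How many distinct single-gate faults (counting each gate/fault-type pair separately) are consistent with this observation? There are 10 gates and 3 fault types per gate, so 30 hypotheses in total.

Fault-free: g1=1, g2=1, g3=1, g4=0, g5=0, g6=1, g7=1, g8=0, g9=0, g10=1 → Y1=0, Y2=1. Observed Y1=1, Y2=0.
  g1: none of the 3 fault types match ✗
  g2: stuck-at-0, inverted output ✓; others ✗
  g3: none of the 3 fault types match ✗
  g4: none of the 3 fault types match ✗
  g5: none of the 3 fault types match ✗
  g6: stuck-at-0, inverted output ✓; others ✗
  g7: stuck-at-0, inverted output ✓; others ✗
  g8: stuck-at-1, inverted output ✓; others ✗
  g9: none of the 3 fault types match ✗
  g10: none of the 3 fault types match ✗
Consistent faults: {g2 stuck-at-0, g2 inverted output, g6 stuck-at-0, g6 inverted output, g7 stuck-at-0, g7 inverted output, g8 stuck-at-1, g8 inverted output} — 8 in all.

8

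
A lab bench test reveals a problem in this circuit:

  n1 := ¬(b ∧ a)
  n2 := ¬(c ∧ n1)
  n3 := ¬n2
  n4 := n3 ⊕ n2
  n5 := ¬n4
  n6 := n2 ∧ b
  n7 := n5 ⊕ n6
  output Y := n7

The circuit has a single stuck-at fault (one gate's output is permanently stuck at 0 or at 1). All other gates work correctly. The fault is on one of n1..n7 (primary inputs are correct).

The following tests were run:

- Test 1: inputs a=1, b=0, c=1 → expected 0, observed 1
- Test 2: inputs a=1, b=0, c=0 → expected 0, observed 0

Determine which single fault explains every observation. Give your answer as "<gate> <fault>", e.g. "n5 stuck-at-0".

Fault-free values for test 1 (a=1, b=0, c=1): n1=1, n2=0, n3=1, n4=1, n5=0, n6=0, n7=0, giving Y=0. Observed 1.
Test 1: faults giving observed 1 are {n3 stuck-at-0, n4 stuck-at-0, n5 stuck-at-1, n6 stuck-at-1, n7 stuck-at-1}.
Test 2 (a=1, b=0, c=0): fault-free n1=1, n2=1, n3=0, n4=1, n5=0, n6=0, n7=0 → 0; observed 0. Eliminates n4 stuck-at-0, n5 stuck-at-1, n6 stuck-at-1, n7 stuck-at-1.
Only n3 stuck-at-0 is consistent with every test.

n3 stuck-at-0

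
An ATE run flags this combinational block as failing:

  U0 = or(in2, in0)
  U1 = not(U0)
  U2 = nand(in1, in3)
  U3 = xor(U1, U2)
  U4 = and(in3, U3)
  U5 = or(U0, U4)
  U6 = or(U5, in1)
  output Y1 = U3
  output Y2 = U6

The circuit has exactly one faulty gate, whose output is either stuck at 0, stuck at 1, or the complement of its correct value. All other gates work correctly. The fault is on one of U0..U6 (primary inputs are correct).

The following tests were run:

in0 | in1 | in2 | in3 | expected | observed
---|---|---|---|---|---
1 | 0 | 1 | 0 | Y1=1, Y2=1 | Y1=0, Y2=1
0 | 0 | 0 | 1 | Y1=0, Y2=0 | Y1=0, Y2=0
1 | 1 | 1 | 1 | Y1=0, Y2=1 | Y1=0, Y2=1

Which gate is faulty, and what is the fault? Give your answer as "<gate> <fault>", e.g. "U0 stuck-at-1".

Fault-free values for test 1 (in0=1, in1=0, in2=1, in3=0): U0=1, U1=0, U2=1, U3=1, U4=0, U5=1, U6=1, giving Y1=1, Y2=1. Observed Y1=0, Y2=1.
Test 1: faults giving observed Y1=0, Y2=1 are {U1 stuck-at-1, U1 inverted output, U2 stuck-at-0, U2 inverted output, U3 stuck-at-0, U3 inverted output}.
Test 2 (in0=0, in1=0, in2=0, in3=1): fault-free U0=0, U1=1, U2=1, U3=0, U4=0, U5=0, U6=0 → Y1=0, Y2=0; observed Y1=0, Y2=0. Eliminates U1 inverted output, U2 stuck-at-0, U2 inverted output, U3 inverted output.
Test 3 (in0=1, in1=1, in2=1, in3=1): fault-free U0=1, U1=0, U2=0, U3=0, U4=0, U5=1, U6=1 → Y1=0, Y2=1; observed Y1=0, Y2=1. Eliminates U1 stuck-at-1.
Only U3 stuck-at-0 is consistent with every test.

U3 stuck-at-0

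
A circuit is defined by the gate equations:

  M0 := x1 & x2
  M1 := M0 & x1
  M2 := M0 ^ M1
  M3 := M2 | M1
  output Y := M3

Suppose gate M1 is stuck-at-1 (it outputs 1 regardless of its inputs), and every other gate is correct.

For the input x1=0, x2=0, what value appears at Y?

1

Propagate with M1 forced: M0=0, M1=1 [stuck-at-1], M2=1, M3=1.
So Y = 1. (Without the fault it would be 0.)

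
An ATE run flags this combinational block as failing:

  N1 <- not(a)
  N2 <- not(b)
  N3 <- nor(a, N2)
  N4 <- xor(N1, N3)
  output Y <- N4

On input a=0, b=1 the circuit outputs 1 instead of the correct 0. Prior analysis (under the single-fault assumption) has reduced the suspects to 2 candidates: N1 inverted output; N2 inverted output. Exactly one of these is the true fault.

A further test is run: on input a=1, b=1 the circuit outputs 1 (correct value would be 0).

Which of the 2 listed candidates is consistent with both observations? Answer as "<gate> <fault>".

Evaluate each candidate on input a=1, b=1:
  N1 inverted output: N1=1 [inverted output], N2=0, N3=0, N4=1 → 1 — matches
  N2 inverted output: N1=0, N2=1 [inverted output], N3=0, N4=0 → 0 — eliminated
Only N1 inverted output reproduces the observed 1.

N1 inverted output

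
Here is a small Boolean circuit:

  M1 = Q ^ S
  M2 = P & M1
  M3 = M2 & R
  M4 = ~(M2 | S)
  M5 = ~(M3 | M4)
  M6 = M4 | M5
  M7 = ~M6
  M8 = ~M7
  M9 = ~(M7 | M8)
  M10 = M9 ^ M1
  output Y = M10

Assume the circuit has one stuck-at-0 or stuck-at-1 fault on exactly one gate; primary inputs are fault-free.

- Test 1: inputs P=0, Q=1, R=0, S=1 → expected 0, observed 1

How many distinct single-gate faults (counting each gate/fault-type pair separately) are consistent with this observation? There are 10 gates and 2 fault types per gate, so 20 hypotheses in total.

Fault-free: M1=0, M2=0, M3=0, M4=0, M5=1, M6=1, M7=0, M8=1, M9=0, M10=0 → 0. Observed 1.
  M1: stuck-at-1 ✓; others ✗
  M2: none of the 2 fault types match ✗
  M3: none of the 2 fault types match ✗
  M4: none of the 2 fault types match ✗
  M5: none of the 2 fault types match ✗
  M6: none of the 2 fault types match ✗
  M7: none of the 2 fault types match ✗
  M8: stuck-at-0 ✓; others ✗
  M9: stuck-at-1 ✓; others ✗
  M10: stuck-at-1 ✓; others ✗
Consistent faults: {M1 stuck-at-1, M8 stuck-at-0, M9 stuck-at-1, M10 stuck-at-1} — 4 in all.

4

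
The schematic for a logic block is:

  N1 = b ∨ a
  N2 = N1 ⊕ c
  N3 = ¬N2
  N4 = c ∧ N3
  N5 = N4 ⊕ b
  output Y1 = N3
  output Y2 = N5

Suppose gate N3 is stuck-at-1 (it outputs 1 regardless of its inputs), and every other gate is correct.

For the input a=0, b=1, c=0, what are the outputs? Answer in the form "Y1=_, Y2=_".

Y1=1, Y2=1

Propagate with N3 forced: N1=1, N2=1, N3=1 [stuck-at-1], N4=0, N5=1.
So the outputs are Y1=1, Y2=1. (Without the fault they would be Y1=0, Y2=1.)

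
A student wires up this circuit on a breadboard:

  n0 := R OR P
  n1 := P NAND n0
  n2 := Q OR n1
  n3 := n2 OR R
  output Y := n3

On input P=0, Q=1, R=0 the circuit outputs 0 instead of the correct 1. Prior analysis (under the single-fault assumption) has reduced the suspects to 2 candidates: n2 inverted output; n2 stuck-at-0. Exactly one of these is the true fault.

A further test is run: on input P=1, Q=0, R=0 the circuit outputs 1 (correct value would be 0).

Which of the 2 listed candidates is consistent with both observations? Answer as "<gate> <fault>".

Evaluate each candidate on input P=1, Q=0, R=0:
  n2 inverted output: n0=1, n1=0, n2=1 [inverted output], n3=1 → 1 — matches
  n2 stuck-at-0: n0=1, n1=0, n2=0 [stuck-at-0], n3=0 → 0 — eliminated
Only n2 inverted output reproduces the observed 1.

n2 inverted output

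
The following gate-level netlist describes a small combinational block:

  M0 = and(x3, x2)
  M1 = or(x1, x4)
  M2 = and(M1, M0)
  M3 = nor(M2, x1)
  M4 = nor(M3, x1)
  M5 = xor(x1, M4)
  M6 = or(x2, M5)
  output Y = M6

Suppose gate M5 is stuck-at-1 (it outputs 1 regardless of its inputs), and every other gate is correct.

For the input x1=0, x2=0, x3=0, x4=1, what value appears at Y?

1

Propagate with M5 forced: M0=0, M1=1, M2=0, M3=1, M4=0, M5=1 [stuck-at-1], M6=1.
So Y = 1. (Without the fault it would be 0.)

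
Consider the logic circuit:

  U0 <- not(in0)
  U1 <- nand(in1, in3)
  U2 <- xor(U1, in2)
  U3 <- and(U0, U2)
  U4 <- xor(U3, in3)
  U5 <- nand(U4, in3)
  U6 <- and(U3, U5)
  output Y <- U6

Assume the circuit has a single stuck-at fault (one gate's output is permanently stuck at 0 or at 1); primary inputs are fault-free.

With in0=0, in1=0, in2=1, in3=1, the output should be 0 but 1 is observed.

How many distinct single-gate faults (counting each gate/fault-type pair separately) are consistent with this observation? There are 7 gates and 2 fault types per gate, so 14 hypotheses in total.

Fault-free: U0=1, U1=1, U2=0, U3=0, U4=1, U5=0, U6=0 → 0. Observed 1.
  U0 stuck-at-0: output 0 ✗
  U0 stuck-at-1: output 0 ✗
  U1 stuck-at-0: output 1 ✓
  U1 stuck-at-1: output 0 ✗
  U2 stuck-at-0: output 0 ✗
  U2 stuck-at-1: output 1 ✓
  U3 stuck-at-0: output 0 ✗
  U3 stuck-at-1: output 1 ✓
  U4 stuck-at-0: output 0 ✗
  U4 stuck-at-1: output 0 ✗
  U5 stuck-at-0: output 0 ✗
  U5 stuck-at-1: output 0 ✗
  U6 stuck-at-0: output 0 ✗
  U6 stuck-at-1: output 1 ✓
Consistent faults: {U1 stuck-at-0, U2 stuck-at-1, U3 stuck-at-1, U6 stuck-at-1} — 4 in all.

4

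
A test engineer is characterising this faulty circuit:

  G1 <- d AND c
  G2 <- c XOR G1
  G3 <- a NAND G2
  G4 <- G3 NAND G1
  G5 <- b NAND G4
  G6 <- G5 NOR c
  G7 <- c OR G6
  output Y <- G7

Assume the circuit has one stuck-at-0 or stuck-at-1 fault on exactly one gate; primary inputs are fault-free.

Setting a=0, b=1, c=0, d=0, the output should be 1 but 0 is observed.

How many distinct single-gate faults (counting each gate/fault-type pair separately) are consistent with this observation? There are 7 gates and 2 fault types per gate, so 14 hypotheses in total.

5

Fault-free: G1=0, G2=0, G3=1, G4=1, G5=0, G6=1, G7=1 → 1. Observed 0.
  G1 stuck-at-0: output 1 ✗
  G1 stuck-at-1: output 0 ✓
  G2 stuck-at-0: output 1 ✗
  G2 stuck-at-1: output 1 ✗
  G3 stuck-at-0: output 1 ✗
  G3 stuck-at-1: output 1 ✗
  G4 stuck-at-0: output 0 ✓
  G4 stuck-at-1: output 1 ✗
  G5 stuck-at-0: output 1 ✗
  G5 stuck-at-1: output 0 ✓
  G6 stuck-at-0: output 0 ✓
  G6 stuck-at-1: output 1 ✗
  G7 stuck-at-0: output 0 ✓
  G7 stuck-at-1: output 1 ✗
Consistent faults: {G1 stuck-at-1, G4 stuck-at-0, G5 stuck-at-1, G6 stuck-at-0, G7 stuck-at-0} — 5 in all.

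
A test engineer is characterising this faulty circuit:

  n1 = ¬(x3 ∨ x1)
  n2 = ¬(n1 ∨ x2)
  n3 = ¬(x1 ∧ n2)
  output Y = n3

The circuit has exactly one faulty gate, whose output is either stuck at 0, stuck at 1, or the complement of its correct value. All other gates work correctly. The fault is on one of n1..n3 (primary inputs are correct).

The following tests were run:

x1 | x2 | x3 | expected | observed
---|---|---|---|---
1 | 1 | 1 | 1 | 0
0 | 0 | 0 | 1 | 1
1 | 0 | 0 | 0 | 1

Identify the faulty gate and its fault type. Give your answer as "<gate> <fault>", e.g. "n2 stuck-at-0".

n2 inverted output

Fault-free values for test 1 (x1=1, x2=1, x3=1): n1=0, n2=0, n3=1, giving Y=1. Observed 0.
Test 1: faults giving observed 0 are {n2 stuck-at-1, n2 inverted output, n3 stuck-at-0, n3 inverted output}.
Test 2 (x1=0, x2=0, x3=0): fault-free n1=1, n2=0, n3=1 → 1; observed 1. Eliminates n3 stuck-at-0, n3 inverted output.
Test 3 (x1=1, x2=0, x3=0): fault-free n1=0, n2=1, n3=0 → 0; observed 1. Eliminates n2 stuck-at-1.
Only n2 inverted output is consistent with every test.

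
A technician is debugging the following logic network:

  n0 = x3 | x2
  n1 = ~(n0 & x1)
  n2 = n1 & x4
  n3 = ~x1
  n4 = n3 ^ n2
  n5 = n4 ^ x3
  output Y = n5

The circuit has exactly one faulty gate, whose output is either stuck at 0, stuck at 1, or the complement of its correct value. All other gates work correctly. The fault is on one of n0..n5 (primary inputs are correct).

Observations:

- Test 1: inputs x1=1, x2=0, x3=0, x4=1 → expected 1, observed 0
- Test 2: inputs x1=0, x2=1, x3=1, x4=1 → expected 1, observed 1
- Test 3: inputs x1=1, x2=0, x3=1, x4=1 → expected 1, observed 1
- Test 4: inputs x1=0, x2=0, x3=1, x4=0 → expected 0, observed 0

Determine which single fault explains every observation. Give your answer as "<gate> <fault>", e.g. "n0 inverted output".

Fault-free values for test 1 (x1=1, x2=0, x3=0, x4=1): n0=0, n1=1, n2=1, n3=0, n4=1, n5=1, giving Y=1. Observed 0.
Test 1: faults giving observed 0 are {n0 stuck-at-1, n0 inverted output, n1 stuck-at-0, n1 inverted output, n2 stuck-at-0, n2 inverted output, n3 stuck-at-1, n3 inverted output, n4 stuck-at-0, n4 inverted output, n5 stuck-at-0, n5 inverted output}.
Test 2 (x1=0, x2=1, x3=1, x4=1): fault-free n0=1, n1=1, n2=1, n3=1, n4=0, n5=1 → 1; observed 1. Eliminates n1 stuck-at-0, n1 inverted output, n2 stuck-at-0, n2 inverted output, n3 inverted output, n4 inverted output, n5 stuck-at-0, n5 inverted output.
Test 3 (x1=1, x2=0, x3=1, x4=1): fault-free n0=1, n1=0, n2=0, n3=0, n4=0, n5=1 → 1; observed 1. Eliminates n0 inverted output, n3 stuck-at-1.
Test 4 (x1=0, x2=0, x3=1, x4=0): fault-free n0=1, n1=1, n2=0, n3=1, n4=1, n5=0 → 0; observed 0. Eliminates n4 stuck-at-0.
Only n0 stuck-at-1 is consistent with every test.

n0 stuck-at-1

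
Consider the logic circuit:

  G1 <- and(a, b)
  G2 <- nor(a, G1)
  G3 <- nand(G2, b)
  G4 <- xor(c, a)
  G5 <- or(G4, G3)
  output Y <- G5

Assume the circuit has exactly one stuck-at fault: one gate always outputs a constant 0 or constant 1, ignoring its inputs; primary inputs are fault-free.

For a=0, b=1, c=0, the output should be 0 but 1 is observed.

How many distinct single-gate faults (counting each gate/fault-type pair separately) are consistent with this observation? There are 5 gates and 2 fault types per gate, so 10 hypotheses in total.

5

Fault-free: G1=0, G2=1, G3=0, G4=0, G5=0 → 0. Observed 1.
  G1 stuck-at-0: output 0 ✗
  G1 stuck-at-1: output 1 ✓
  G2 stuck-at-0: output 1 ✓
  G2 stuck-at-1: output 0 ✗
  G3 stuck-at-0: output 0 ✗
  G3 stuck-at-1: output 1 ✓
  G4 stuck-at-0: output 0 ✗
  G4 stuck-at-1: output 1 ✓
  G5 stuck-at-0: output 0 ✗
  G5 stuck-at-1: output 1 ✓
Consistent faults: {G1 stuck-at-1, G2 stuck-at-0, G3 stuck-at-1, G4 stuck-at-1, G5 stuck-at-1} — 5 in all.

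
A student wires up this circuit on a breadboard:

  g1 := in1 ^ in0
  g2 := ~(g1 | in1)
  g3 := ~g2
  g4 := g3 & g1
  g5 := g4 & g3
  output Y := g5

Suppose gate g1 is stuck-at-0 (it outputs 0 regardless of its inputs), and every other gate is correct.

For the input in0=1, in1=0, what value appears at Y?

Propagate with g1 forced: g1=0 [stuck-at-0], g2=1, g3=0, g4=0, g5=0.
So Y = 0. (Without the fault it would be 1.)

0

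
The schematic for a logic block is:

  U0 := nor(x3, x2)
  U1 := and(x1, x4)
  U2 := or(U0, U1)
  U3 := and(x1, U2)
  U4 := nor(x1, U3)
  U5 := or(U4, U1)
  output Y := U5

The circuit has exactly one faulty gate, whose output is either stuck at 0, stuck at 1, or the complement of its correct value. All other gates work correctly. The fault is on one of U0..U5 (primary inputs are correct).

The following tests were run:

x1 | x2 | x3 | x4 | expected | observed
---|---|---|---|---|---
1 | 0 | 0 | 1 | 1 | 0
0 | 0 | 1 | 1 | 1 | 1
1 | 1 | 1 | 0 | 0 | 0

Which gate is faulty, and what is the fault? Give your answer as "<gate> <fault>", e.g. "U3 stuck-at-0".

U1 stuck-at-0

Fault-free values for test 1 (x1=1, x2=0, x3=0, x4=1): U0=1, U1=1, U2=1, U3=1, U4=0, U5=1, giving Y=1. Observed 0.
Test 1: faults giving observed 0 are {U1 stuck-at-0, U1 inverted output, U5 stuck-at-0, U5 inverted output}.
Test 2 (x1=0, x2=0, x3=1, x4=1): fault-free U0=0, U1=0, U2=0, U3=0, U4=1, U5=1 → 1; observed 1. Eliminates U5 stuck-at-0, U5 inverted output.
Test 3 (x1=1, x2=1, x3=1, x4=0): fault-free U0=0, U1=0, U2=0, U3=0, U4=0, U5=0 → 0; observed 0. Eliminates U1 inverted output.
Only U1 stuck-at-0 is consistent with every test.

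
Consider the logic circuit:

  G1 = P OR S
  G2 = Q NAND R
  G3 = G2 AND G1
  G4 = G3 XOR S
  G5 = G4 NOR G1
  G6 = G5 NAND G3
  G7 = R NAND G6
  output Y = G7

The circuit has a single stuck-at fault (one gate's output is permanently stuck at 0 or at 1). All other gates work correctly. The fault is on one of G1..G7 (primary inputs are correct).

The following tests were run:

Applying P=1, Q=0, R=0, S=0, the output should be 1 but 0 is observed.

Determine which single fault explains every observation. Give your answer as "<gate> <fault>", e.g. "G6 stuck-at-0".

Fault-free values for test 1 (P=1, Q=0, R=0, S=0): G1=1, G2=1, G3=1, G4=1, G5=0, G6=1, G7=1, giving Y=1. Observed 0.
Test 1: faults giving observed 0 are {G7 stuck-at-0}.
Only G7 stuck-at-0 is consistent with every test.

G7 stuck-at-0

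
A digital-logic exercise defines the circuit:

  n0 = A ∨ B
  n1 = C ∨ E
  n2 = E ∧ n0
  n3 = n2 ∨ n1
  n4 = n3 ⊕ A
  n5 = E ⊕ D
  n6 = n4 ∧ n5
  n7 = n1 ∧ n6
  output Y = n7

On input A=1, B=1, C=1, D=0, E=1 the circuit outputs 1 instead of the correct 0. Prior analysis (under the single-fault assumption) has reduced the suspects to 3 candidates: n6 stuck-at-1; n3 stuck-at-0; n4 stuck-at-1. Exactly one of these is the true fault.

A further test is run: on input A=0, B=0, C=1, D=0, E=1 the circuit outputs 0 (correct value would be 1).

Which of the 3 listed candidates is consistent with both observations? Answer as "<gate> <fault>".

n3 stuck-at-0

Evaluate each candidate on input A=0, B=0, C=1, D=0, E=1:
  n6 stuck-at-1: n0=0, n1=1, n2=0, n3=1, n4=1, n5=1, n6=1 [stuck-at-1], n7=1 → 1 — eliminated
  n3 stuck-at-0: n0=0, n1=1, n2=0, n3=0 [stuck-at-0], n4=0, n5=1, n6=0, n7=0 → 0 — matches
  n4 stuck-at-1: n0=0, n1=1, n2=0, n3=1, n4=1 [stuck-at-1], n5=1, n6=1, n7=1 → 1 — eliminated
Only n3 stuck-at-0 reproduces the observed 0.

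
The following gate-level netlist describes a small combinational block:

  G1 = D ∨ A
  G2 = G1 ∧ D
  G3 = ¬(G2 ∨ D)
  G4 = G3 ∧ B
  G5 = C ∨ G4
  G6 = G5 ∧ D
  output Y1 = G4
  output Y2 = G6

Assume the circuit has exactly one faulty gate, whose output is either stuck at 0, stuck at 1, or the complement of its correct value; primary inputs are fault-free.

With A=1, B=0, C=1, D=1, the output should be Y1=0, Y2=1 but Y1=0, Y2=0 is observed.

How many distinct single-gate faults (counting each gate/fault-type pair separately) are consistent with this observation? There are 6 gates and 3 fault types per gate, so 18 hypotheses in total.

Fault-free: G1=1, G2=1, G3=0, G4=0, G5=1, G6=1 → Y1=0, Y2=1. Observed Y1=0, Y2=0.
  G1: none of the 3 fault types match ✗
  G2: none of the 3 fault types match ✗
  G3: none of the 3 fault types match ✗
  G4: none of the 3 fault types match ✗
  G5: stuck-at-0, inverted output ✓; others ✗
  G6: stuck-at-0, inverted output ✓; others ✗
Consistent faults: {G5 stuck-at-0, G5 inverted output, G6 stuck-at-0, G6 inverted output} — 4 in all.

4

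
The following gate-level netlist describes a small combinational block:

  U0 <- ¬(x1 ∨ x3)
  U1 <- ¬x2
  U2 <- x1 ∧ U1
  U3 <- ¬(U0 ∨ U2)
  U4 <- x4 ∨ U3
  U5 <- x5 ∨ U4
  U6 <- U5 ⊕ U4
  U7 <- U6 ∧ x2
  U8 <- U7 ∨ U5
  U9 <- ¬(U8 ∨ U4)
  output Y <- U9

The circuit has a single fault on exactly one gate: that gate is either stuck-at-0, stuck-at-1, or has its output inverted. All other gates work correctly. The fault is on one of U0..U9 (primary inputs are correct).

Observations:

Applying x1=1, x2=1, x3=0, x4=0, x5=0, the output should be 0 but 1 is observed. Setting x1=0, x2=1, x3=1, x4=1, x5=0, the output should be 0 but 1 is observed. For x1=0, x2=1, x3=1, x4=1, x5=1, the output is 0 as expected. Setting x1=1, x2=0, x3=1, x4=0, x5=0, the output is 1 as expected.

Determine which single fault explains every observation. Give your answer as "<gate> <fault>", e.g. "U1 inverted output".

U4 stuck-at-0

Fault-free values for test 1 (x1=1, x2=1, x3=0, x4=0, x5=0): U0=0, U1=0, U2=0, U3=1, U4=1, U5=1, U6=0, U7=0, U8=1, U9=0, giving Y=0. Observed 1.
Test 1: faults giving observed 1 are {U0 stuck-at-1, U0 inverted output, U1 stuck-at-1, U1 inverted output, U2 stuck-at-1, U2 inverted output, U3 stuck-at-0, U3 inverted output, U4 stuck-at-0, U4 inverted output, U9 stuck-at-1, U9 inverted output}.
Test 2 (x1=0, x2=1, x3=1, x4=1, x5=0): fault-free U0=0, U1=0, U2=0, U3=1, U4=1, U5=1, U6=0, U7=0, U8=1, U9=0 → 0; observed 1. Eliminates U0 stuck-at-1, U0 inverted output, U1 stuck-at-1, U1 inverted output, U2 stuck-at-1, U2 inverted output, U3 stuck-at-0, U3 inverted output.
Test 3 (x1=0, x2=1, x3=1, x4=1, x5=1): fault-free U0=0, U1=0, U2=0, U3=1, U4=1, U5=1, U6=0, U7=0, U8=1, U9=0 → 0; observed 0. Eliminates U9 stuck-at-1, U9 inverted output.
Test 4 (x1=1, x2=0, x3=1, x4=0, x5=0): fault-free U0=0, U1=1, U2=1, U3=0, U4=0, U5=0, U6=0, U7=0, U8=0, U9=1 → 1; observed 1. Eliminates U4 inverted output.
Only U4 stuck-at-0 is consistent with every test.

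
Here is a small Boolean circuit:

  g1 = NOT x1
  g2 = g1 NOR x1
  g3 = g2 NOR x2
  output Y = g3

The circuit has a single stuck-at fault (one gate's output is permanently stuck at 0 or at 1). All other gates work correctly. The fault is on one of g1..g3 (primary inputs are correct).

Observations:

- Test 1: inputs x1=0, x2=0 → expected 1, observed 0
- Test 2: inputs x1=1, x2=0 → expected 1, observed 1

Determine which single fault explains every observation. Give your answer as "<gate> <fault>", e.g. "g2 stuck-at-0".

g1 stuck-at-0

Fault-free values for test 1 (x1=0, x2=0): g1=1, g2=0, g3=1, giving Y=1. Observed 0.
Test 1: faults giving observed 0 are {g1 stuck-at-0, g2 stuck-at-1, g3 stuck-at-0}.
Test 2 (x1=1, x2=0): fault-free g1=0, g2=0, g3=1 → 1; observed 1. Eliminates g2 stuck-at-1, g3 stuck-at-0.
Only g1 stuck-at-0 is consistent with every test.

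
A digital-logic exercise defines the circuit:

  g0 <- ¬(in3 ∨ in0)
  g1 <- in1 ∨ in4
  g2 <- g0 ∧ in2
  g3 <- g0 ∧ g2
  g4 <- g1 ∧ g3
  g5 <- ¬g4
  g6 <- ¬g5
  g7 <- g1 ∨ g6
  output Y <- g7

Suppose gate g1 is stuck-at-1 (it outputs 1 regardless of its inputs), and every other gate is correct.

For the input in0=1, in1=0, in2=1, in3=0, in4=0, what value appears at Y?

Propagate with g1 forced: g0=0, g1=1 [stuck-at-1], g2=0, g3=0, g4=0, g5=1, g6=0, g7=1.
So Y = 1. (Without the fault it would be 0.)

1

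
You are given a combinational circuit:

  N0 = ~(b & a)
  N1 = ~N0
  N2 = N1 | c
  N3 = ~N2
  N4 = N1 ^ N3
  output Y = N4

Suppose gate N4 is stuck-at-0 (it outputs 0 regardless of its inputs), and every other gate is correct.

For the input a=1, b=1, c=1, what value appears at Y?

Propagate with N4 forced: N0=0, N1=1, N2=1, N3=0, N4=0 [stuck-at-0].
So Y = 0. (Without the fault it would be 1.)

0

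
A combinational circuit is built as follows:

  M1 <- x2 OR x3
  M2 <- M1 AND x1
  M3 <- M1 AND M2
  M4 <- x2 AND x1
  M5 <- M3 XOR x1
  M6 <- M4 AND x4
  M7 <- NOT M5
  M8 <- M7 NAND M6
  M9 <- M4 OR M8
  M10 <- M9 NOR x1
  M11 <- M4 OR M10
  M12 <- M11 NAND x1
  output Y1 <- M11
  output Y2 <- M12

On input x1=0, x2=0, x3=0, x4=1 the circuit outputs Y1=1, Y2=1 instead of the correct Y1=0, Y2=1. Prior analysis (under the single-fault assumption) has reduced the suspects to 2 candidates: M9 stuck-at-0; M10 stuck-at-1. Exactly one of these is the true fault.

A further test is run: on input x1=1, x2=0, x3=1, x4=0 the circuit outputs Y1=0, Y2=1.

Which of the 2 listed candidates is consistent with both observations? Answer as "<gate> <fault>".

Evaluate each candidate on input x1=1, x2=0, x3=1, x4=0:
  M9 stuck-at-0: M1=1, M2=1, M3=1, M4=0, M5=0, M6=0, M7=1, M8=1, M9=0 [stuck-at-0], M10=0, M11=0, M12=1 → Y1=0, Y2=1 — matches
  M10 stuck-at-1: M1=1, M2=1, M3=1, M4=0, M5=0, M6=0, M7=1, M8=1, M9=1, M10=1 [stuck-at-1], M11=1, M12=0 → Y1=1, Y2=0 — eliminated
Only M9 stuck-at-0 reproduces the observed Y1=0, Y2=1.

M9 stuck-at-0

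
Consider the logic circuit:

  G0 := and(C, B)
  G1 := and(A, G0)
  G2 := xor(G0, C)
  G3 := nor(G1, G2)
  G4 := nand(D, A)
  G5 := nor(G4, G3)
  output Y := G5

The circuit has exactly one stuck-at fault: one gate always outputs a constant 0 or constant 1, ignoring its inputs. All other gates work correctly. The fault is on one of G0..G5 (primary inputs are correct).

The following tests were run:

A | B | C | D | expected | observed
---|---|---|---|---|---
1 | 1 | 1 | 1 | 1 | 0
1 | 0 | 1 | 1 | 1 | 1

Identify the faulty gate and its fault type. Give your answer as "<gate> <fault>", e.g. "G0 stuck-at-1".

G1 stuck-at-0

Fault-free values for test 1 (A=1, B=1, C=1, D=1): G0=1, G1=1, G2=0, G3=0, G4=0, G5=1, giving Y=1. Observed 0.
Test 1: faults giving observed 0 are {G1 stuck-at-0, G3 stuck-at-1, G4 stuck-at-1, G5 stuck-at-0}.
Test 2 (A=1, B=0, C=1, D=1): fault-free G0=0, G1=0, G2=1, G3=0, G4=0, G5=1 → 1; observed 1. Eliminates G3 stuck-at-1, G4 stuck-at-1, G5 stuck-at-0.
Only G1 stuck-at-0 is consistent with every test.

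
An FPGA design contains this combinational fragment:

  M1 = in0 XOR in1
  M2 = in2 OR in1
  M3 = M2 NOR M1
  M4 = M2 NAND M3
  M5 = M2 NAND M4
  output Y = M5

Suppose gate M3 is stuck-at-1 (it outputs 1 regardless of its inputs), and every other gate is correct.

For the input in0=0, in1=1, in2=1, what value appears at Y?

Propagate with M3 forced: M1=1, M2=1, M3=1 [stuck-at-1], M4=0, M5=1.
So Y = 1. (Without the fault it would be 0.)

1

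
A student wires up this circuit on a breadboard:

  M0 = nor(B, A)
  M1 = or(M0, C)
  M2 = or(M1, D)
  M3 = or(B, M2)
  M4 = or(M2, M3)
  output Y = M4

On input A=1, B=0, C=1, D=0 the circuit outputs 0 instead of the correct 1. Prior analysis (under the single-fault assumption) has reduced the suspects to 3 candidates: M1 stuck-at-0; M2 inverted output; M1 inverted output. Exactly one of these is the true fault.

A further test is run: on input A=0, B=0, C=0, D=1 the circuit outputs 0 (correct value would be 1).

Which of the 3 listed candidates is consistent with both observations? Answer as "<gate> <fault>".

M2 inverted output

Evaluate each candidate on input A=0, B=0, C=0, D=1:
  M1 stuck-at-0: M0=1, M1=0 [stuck-at-0], M2=1, M3=1, M4=1 → 1 — eliminated
  M2 inverted output: M0=1, M1=1, M2=0 [inverted output], M3=0, M4=0 → 0 — matches
  M1 inverted output: M0=1, M1=0 [inverted output], M2=1, M3=1, M4=1 → 1 — eliminated
Only M2 inverted output reproduces the observed 0.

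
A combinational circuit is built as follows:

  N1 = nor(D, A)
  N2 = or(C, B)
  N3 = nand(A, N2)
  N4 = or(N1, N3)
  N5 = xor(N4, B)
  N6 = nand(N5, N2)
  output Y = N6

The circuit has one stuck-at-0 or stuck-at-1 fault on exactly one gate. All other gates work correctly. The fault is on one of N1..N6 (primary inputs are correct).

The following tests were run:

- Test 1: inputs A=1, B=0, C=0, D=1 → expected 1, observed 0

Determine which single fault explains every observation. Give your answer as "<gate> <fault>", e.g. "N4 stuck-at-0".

N6 stuck-at-0

Fault-free values for test 1 (A=1, B=0, C=0, D=1): N1=0, N2=0, N3=1, N4=1, N5=1, N6=1, giving Y=1. Observed 0.
Test 1: faults giving observed 0 are {N6 stuck-at-0}.
Only N6 stuck-at-0 is consistent with every test.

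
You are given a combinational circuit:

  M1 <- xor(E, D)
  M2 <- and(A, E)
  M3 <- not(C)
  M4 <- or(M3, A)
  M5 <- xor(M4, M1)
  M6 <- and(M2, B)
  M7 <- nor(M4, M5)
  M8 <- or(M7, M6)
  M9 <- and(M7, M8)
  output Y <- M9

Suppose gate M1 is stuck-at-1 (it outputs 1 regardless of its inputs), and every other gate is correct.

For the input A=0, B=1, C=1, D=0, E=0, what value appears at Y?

Propagate with M1 forced: M1=1 [stuck-at-1], M2=0, M3=0, M4=0, M5=1, M6=0, M7=0, M8=0, M9=0.
So Y = 0. (Without the fault it would be 1.)

0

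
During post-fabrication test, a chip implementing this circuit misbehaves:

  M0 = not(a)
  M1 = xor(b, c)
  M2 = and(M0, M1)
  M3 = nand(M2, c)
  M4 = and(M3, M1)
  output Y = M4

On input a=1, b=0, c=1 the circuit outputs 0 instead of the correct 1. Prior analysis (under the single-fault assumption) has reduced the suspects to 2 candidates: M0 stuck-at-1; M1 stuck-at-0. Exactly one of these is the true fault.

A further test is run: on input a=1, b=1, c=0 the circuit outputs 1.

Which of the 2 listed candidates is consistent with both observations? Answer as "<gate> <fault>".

M0 stuck-at-1

Evaluate each candidate on input a=1, b=1, c=0:
  M0 stuck-at-1: M0=1 [stuck-at-1], M1=1, M2=1, M3=1, M4=1 → 1 — matches
  M1 stuck-at-0: M0=0, M1=0 [stuck-at-0], M2=0, M3=1, M4=0 → 0 — eliminated
Only M0 stuck-at-1 reproduces the observed 1.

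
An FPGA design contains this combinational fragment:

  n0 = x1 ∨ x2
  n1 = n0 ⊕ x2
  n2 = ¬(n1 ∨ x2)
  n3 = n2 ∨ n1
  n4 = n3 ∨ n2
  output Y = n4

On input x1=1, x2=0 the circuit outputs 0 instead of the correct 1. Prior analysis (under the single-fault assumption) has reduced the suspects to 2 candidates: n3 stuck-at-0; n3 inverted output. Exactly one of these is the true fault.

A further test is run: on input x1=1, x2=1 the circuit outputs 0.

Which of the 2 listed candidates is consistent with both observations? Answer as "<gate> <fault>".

n3 stuck-at-0

Evaluate each candidate on input x1=1, x2=1:
  n3 stuck-at-0: n0=1, n1=0, n2=0, n3=0 [stuck-at-0], n4=0 → 0 — matches
  n3 inverted output: n0=1, n1=0, n2=0, n3=1 [inverted output], n4=1 → 1 — eliminated
Only n3 stuck-at-0 reproduces the observed 0.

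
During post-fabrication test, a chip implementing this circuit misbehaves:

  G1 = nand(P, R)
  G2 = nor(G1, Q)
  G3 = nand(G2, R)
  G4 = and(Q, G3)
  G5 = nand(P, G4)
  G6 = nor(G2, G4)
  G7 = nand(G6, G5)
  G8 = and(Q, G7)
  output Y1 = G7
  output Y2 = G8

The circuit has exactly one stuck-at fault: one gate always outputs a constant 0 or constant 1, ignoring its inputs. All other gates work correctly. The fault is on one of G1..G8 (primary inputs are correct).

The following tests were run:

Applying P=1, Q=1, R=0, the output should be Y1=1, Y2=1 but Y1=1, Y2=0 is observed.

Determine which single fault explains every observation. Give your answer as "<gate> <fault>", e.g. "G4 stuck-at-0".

Fault-free values for test 1 (P=1, Q=1, R=0): G1=1, G2=0, G3=1, G4=1, G5=0, G6=0, G7=1, G8=1, giving Y1=1, Y2=1. Observed Y1=1, Y2=0.
Test 1: faults giving observed Y1=1, Y2=0 are {G8 stuck-at-0}.
Only G8 stuck-at-0 is consistent with every test.

G8 stuck-at-0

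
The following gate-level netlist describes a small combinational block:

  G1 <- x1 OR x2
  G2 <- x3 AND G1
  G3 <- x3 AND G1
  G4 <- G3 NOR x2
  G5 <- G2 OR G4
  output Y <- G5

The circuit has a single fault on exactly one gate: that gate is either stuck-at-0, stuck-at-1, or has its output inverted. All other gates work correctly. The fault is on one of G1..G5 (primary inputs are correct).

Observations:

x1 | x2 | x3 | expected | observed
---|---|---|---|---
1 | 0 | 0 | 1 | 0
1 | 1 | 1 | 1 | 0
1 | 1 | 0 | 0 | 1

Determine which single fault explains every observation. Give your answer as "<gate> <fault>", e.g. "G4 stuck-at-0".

G5 inverted output

Fault-free values for test 1 (x1=1, x2=0, x3=0): G1=1, G2=0, G3=0, G4=1, G5=1, giving Y=1. Observed 0.
Test 1: faults giving observed 0 are {G3 stuck-at-1, G3 inverted output, G4 stuck-at-0, G4 inverted output, G5 stuck-at-0, G5 inverted output}.
Test 2 (x1=1, x2=1, x3=1): fault-free G1=1, G2=1, G3=1, G4=0, G5=1 → 1; observed 0. Eliminates G3 stuck-at-1, G3 inverted output, G4 stuck-at-0, G4 inverted output.
Test 3 (x1=1, x2=1, x3=0): fault-free G1=1, G2=0, G3=0, G4=0, G5=0 → 0; observed 1. Eliminates G5 stuck-at-0.
Only G5 inverted output is consistent with every test.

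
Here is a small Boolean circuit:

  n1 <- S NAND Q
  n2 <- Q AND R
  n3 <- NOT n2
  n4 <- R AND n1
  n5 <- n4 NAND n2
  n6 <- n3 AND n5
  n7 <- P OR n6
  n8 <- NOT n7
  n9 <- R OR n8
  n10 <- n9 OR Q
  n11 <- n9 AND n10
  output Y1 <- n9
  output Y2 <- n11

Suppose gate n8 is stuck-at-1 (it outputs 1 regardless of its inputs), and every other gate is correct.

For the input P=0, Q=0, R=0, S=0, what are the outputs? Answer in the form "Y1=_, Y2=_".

Y1=1, Y2=1

Propagate with n8 forced: n1=1, n2=0, n3=1, n4=0, n5=1, n6=1, n7=1, n8=1 [stuck-at-1], n9=1, n10=1, n11=1.
So the outputs are Y1=1, Y2=1. (Without the fault they would be Y1=0, Y2=0.)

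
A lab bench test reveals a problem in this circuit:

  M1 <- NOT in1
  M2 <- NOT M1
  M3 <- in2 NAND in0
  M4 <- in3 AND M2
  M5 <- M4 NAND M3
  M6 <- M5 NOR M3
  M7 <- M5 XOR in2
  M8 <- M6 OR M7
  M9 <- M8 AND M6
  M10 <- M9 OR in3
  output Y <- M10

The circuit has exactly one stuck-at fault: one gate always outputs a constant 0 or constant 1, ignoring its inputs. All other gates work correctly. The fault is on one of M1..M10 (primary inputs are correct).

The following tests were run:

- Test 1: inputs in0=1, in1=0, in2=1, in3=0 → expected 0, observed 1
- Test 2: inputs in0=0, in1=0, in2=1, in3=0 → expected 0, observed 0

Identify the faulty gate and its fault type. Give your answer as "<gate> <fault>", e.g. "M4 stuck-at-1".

M5 stuck-at-0

Fault-free values for test 1 (in0=1, in1=0, in2=1, in3=0): M1=1, M2=0, M3=0, M4=0, M5=1, M6=0, M7=0, M8=0, M9=0, M10=0, giving Y=0. Observed 1.
Test 1: faults giving observed 1 are {M5 stuck-at-0, M6 stuck-at-1, M9 stuck-at-1, M10 stuck-at-1}.
Test 2 (in0=0, in1=0, in2=1, in3=0): fault-free M1=1, M2=0, M3=1, M4=0, M5=1, M6=0, M7=0, M8=0, M9=0, M10=0 → 0; observed 0. Eliminates M6 stuck-at-1, M9 stuck-at-1, M10 stuck-at-1.
Only M5 stuck-at-0 is consistent with every test.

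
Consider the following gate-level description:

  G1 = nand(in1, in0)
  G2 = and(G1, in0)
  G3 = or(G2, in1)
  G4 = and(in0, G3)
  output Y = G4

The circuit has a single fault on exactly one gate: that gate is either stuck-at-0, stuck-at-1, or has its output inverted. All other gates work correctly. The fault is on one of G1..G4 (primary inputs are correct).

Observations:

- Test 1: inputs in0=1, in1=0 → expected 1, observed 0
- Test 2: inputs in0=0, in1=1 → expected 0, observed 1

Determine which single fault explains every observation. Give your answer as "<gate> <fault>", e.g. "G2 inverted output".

G4 inverted output

Fault-free values for test 1 (in0=1, in1=0): G1=1, G2=1, G3=1, G4=1, giving Y=1. Observed 0.
Test 1: faults giving observed 0 are {G1 stuck-at-0, G1 inverted output, G2 stuck-at-0, G2 inverted output, G3 stuck-at-0, G3 inverted output, G4 stuck-at-0, G4 inverted output}.
Test 2 (in0=0, in1=1): fault-free G1=1, G2=0, G3=1, G4=0 → 0; observed 1. Eliminates G1 stuck-at-0, G1 inverted output, G2 stuck-at-0, G2 inverted output, G3 stuck-at-0, G3 inverted output, G4 stuck-at-0.
Only G4 inverted output is consistent with every test.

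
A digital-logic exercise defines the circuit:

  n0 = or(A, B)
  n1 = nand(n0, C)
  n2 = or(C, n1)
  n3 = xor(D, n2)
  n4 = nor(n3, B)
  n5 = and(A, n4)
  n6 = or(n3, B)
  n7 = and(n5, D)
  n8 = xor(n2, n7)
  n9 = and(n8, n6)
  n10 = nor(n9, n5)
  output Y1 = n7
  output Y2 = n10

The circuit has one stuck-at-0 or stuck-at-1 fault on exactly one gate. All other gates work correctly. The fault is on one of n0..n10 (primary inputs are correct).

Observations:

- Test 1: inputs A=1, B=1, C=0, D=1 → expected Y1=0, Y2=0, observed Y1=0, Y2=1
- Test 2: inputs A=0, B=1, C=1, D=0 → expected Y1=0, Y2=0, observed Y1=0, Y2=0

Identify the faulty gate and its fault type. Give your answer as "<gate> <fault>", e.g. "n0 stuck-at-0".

n1 stuck-at-0

Fault-free values for test 1 (A=1, B=1, C=0, D=1): n0=1, n1=1, n2=1, n3=0, n4=0, n5=0, n6=1, n7=0, n8=1, n9=1, n10=0, giving Y1=0, Y2=0. Observed Y1=0, Y2=1.
Test 1: faults giving observed Y1=0, Y2=1 are {n1 stuck-at-0, n2 stuck-at-0, n6 stuck-at-0, n8 stuck-at-0, n9 stuck-at-0, n10 stuck-at-1}.
Test 2 (A=0, B=1, C=1, D=0): fault-free n0=1, n1=0, n2=1, n3=1, n4=0, n5=0, n6=1, n7=0, n8=1, n9=1, n10=0 → Y1=0, Y2=0; observed Y1=0, Y2=0. Eliminates n2 stuck-at-0, n6 stuck-at-0, n8 stuck-at-0, n9 stuck-at-0, n10 stuck-at-1.
Only n1 stuck-at-0 is consistent with every test.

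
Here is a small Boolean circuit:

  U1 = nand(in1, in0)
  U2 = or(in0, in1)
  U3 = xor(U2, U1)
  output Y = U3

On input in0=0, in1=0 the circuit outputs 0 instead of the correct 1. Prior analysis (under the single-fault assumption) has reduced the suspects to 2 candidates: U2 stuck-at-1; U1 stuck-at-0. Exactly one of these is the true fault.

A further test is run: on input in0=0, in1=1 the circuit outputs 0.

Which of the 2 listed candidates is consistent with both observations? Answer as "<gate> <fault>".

Evaluate each candidate on input in0=0, in1=1:
  U2 stuck-at-1: U1=1, U2=1 [stuck-at-1], U3=0 → 0 — matches
  U1 stuck-at-0: U1=0 [stuck-at-0], U2=1, U3=1 → 1 — eliminated
Only U2 stuck-at-1 reproduces the observed 0.

U2 stuck-at-1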